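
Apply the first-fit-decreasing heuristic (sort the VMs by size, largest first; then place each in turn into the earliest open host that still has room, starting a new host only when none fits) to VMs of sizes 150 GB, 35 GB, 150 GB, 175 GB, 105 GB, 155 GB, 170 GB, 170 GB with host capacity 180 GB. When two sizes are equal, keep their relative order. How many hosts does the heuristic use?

7

Sorted descending: 175, 170, 170, 155, 150, 150, 105, 35.
  175 → host 1 (new)  [load 175/180]
  170 → host 2 (new)  [load 170/180]
  170 → host 3 (new)  [load 170/180]
  155 → host 4 (new)  [load 155/180]
  150 → host 5 (new)  [load 150/180]
  150 → host 6 (new)  [load 150/180]
  105 → host 7 (new)  [load 105/180]
  35 → host 7  [load 140/180]
7 hosts opened.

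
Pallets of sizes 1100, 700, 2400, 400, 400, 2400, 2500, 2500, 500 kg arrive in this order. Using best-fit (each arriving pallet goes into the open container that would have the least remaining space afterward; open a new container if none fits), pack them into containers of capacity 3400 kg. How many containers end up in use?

  1100 → container 1 (new)  [load 1100/3400]
  700 → container 1  [load 1800/3400]
  2400 → container 2 (new)  [load 2400/3400]
  400 → container 2  [load 2800/3400]
  400 → container 2  [load 3200/3400]
  2400 → container 3 (new)  [load 2400/3400]
  2500 → container 4 (new)  [load 2500/3400]
  2500 → container 5 (new)  [load 2500/3400]
  500 → container 4  [load 3000/3400]
5 containers opened.

5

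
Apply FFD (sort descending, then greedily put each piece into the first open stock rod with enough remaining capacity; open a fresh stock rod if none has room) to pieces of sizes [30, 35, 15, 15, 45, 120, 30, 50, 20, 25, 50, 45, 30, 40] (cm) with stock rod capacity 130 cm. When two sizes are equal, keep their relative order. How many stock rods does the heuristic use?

5

Sorted descending: 120, 50, 50, 45, 45, 40, 35, 30, 30, 30, 25, 20, 15, 15.
  120 → stock rod 1 (new)  [load 120/130]
  50 → stock rod 2 (new)  [load 50/130]
  50 → stock rod 2  [load 100/130]
  45 → stock rod 3 (new)  [load 45/130]
  45 → stock rod 3  [load 90/130]
  40 → stock rod 3  [load 130/130]
  35 → stock rod 4 (new)  [load 35/130]
  30 → stock rod 2  [load 130/130]
  30 → stock rod 4  [load 65/130]
  30 → stock rod 4  [load 95/130]
  25 → stock rod 4  [load 120/130]
  20 → stock rod 5 (new)  [load 20/130]
  15 → stock rod 5  [load 35/130]
  15 → stock rod 5  [load 50/130]
5 stock rods opened.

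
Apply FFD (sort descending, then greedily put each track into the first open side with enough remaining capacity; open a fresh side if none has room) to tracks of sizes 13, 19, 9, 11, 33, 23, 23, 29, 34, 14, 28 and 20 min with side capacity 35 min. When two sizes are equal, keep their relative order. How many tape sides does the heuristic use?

Sorted descending: 34, 33, 29, 28, 23, 23, 20, 19, 14, 13, 11, 9.
  34 → side 1 (new)  [load 34/35]
  33 → side 2 (new)  [load 33/35]
  29 → side 3 (new)  [load 29/35]
  28 → side 4 (new)  [load 28/35]
  23 → side 5 (new)  [load 23/35]
  23 → side 6 (new)  [load 23/35]
  20 → side 7 (new)  [load 20/35]
  19 → side 8 (new)  [load 19/35]
  14 → side 7  [load 34/35]
  13 → side 8  [load 32/35]
  11 → side 5  [load 34/35]
  9 → side 6  [load 32/35]
8 tape sides opened.

8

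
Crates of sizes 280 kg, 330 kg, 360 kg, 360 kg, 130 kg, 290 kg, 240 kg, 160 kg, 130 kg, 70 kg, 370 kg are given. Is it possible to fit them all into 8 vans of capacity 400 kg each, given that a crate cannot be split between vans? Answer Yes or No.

Yes

A valid assignment using 8 vans:
  van 1: 370 = 370
  van 2: 360 = 360
  van 3: 360 = 360
  van 4: 330 + 70 = 400
  van 5: 290 = 290
  van 6: 280 = 280
  van 7: 240 + 160 = 400
  van 8: 130 + 130 = 260
Every load is within 400 kg, so 8 vans suffice.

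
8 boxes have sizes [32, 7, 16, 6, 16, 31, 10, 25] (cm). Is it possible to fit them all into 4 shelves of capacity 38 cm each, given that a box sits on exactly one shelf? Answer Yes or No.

Yes

A valid assignment using 4 shelves:
  shelf 1: 32 + 6 = 38
  shelf 2: 31 + 7 = 38
  shelf 3: 25 + 10 = 35
  shelf 4: 16 + 16 = 32
Every load is within 38 cm, so 4 shelves suffice.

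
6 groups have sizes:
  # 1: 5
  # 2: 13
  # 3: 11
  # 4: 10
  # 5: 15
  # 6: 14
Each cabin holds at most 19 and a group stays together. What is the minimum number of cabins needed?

Total = 15 + 14 + 13 + 11 + 10 + 5 = 68.
Lower bound: ⌈68/19⌉ = 4 cabins.
Also, 5 groups each exceed 19/2, and no two of those can share a cabin, so at least 5 cabins are needed.
A packing using 5 cabins:
  cabin 1: 15 = 15
  cabin 2: 14 + 5 = 19
  cabin 3: 13 = 13
  cabin 4: 11 = 11
  cabin 5: 10 = 10
This matches the lower bound, so 5 is optimal.

5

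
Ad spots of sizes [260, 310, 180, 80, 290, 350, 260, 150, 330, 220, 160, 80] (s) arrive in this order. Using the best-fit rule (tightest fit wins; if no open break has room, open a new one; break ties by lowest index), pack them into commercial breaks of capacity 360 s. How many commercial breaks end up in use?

  260 → break 1 (new)  [load 260/360]
  310 → break 2 (new)  [load 310/360]
  180 → break 3 (new)  [load 180/360]
  80 → break 1  [load 340/360]
  290 → break 4 (new)  [load 290/360]
  350 → break 5 (new)  [load 350/360]
  260 → break 6 (new)  [load 260/360]
  150 → break 3  [load 330/360]
  330 → break 7 (new)  [load 330/360]
  220 → break 8 (new)  [load 220/360]
  160 → break 9 (new)  [load 160/360]
  80 → break 6  [load 340/360]
9 commercial breaks opened.

9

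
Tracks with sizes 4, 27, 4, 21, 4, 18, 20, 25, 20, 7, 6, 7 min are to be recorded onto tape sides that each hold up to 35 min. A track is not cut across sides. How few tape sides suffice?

6

Total = 27 + 25 + 21 + 20 + 20 + 18 + 7 + 7 + 6 + 4 + 4 + 4 = 163 min.
Lower bound: ⌈163/35⌉ = 5 tape sides.
Also, 6 tracks each exceed 35/2 min, and no two of those can share a side, so at least 6 tape sides are needed.
A packing using 6 tape sides:
  side 1: 27 + 7 = 34
  side 2: 25 + 7 = 32
  side 3: 21 + 6 + 4 + 4 = 35
  side 4: 20 + 4 = 24
  side 5: 20 = 20
  side 6: 18 = 18
This matches the lower bound, so 6 is optimal.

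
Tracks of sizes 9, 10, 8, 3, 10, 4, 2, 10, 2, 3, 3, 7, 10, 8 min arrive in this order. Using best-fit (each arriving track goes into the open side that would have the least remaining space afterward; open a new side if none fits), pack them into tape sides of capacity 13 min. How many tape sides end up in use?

8

  9 → side 1 (new)  [load 9/13]
  10 → side 2 (new)  [load 10/13]
  8 → side 3 (new)  [load 8/13]
  3 → side 2  [load 13/13]
  10 → side 4 (new)  [load 10/13]
  4 → side 1  [load 13/13]
  2 → side 4  [load 12/13]
  10 → side 5 (new)  [load 10/13]
  2 → side 5  [load 12/13]
  3 → side 3  [load 11/13]
  3 → side 6 (new)  [load 3/13]
  7 → side 6  [load 10/13]
  10 → side 7 (new)  [load 10/13]
  8 → side 8 (new)  [load 8/13]
8 tape sides opened.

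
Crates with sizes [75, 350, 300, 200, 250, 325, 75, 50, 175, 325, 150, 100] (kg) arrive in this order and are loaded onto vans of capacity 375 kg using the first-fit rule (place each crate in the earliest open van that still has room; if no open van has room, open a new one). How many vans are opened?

  75 → van 1 (new)  [load 75/375]
  350 → van 2 (new)  [load 350/375]
  300 → van 1  [load 375/375]
  200 → van 3 (new)  [load 200/375]
  250 → van 4 (new)  [load 250/375]
  325 → van 5 (new)  [load 325/375]
  75 → van 3  [load 275/375]
  50 → van 3  [load 325/375]
  175 → van 6 (new)  [load 175/375]
  325 → van 7 (new)  [load 325/375]
  150 → van 6  [load 325/375]
  100 → van 4  [load 350/375]
7 vans opened.

7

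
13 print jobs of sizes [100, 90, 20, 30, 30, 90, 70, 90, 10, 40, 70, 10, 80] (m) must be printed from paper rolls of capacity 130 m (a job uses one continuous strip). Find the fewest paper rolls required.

7

Total = 100 + 90 + 90 + 90 + 80 + 70 + 70 + 40 + 30 + 30 + 20 + 10 + 10 = 730 m.
Lower bound: ⌈730/130⌉ = 6 paper rolls.
Also, 7 print jobs each exceed 65 m, and no two of those can share a roll, so at least 7 paper rolls are needed.
A packing using 7 paper rolls:
  roll 1: 100 + 30 = 130
  roll 2: 90 + 40 = 130
  roll 3: 90 + 30 + 10 = 130
  roll 4: 90 + 20 + 10 = 120
  roll 5: 80 = 80
  roll 6: 70 = 70
  roll 7: 70 = 70
This matches the lower bound, so 7 is optimal.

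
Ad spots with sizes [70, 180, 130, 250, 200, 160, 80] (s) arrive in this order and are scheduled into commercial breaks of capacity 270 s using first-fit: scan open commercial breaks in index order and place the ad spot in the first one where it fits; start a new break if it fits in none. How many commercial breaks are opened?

5

  70 → break 1 (new)  [load 70/270]
  180 → break 1  [load 250/270]
  130 → break 2 (new)  [load 130/270]
  250 → break 3 (new)  [load 250/270]
  200 → break 4 (new)  [load 200/270]
  160 → break 5 (new)  [load 160/270]
  80 → break 2  [load 210/270]
5 commercial breaks opened.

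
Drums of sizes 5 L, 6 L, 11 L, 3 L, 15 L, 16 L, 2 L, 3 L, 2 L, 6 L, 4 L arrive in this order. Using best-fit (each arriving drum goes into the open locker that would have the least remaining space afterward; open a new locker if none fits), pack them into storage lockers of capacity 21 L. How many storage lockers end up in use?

4

  5 → locker 1 (new)  [load 5/21]
  6 → locker 1  [load 11/21]
  11 → locker 2 (new)  [load 11/21]
  3 → locker 1  [load 14/21]
  15 → locker 3 (new)  [load 15/21]
  16 → locker 4 (new)  [load 16/21]
  2 → locker 4  [load 18/21]
  3 → locker 4  [load 21/21]
  2 → locker 3  [load 17/21]
  6 → locker 1  [load 20/21]
  4 → locker 3  [load 21/21]
4 storage lockers opened.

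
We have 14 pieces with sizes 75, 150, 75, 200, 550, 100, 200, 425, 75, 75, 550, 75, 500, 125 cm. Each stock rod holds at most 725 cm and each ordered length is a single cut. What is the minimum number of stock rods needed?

Total = 550 + 550 + 500 + 425 + 200 + 200 + 150 + 125 + 100 + 75 + 75 + 75 + 75 + 75 = 3175 cm.
Lower bound: ⌈3175/725⌉ = 5 stock rods.
A packing using 5 stock rods:
  stock rod 1: 550 + 150 = 700
  stock rod 2: 550 + 125 = 675
  stock rod 3: 500 + 200 = 700
  stock rod 4: 425 + 200 + 100 = 725
  stock rod 5: 75 + 75 + 75 + 75 + 75 = 375
This matches the lower bound, so 5 is optimal.

5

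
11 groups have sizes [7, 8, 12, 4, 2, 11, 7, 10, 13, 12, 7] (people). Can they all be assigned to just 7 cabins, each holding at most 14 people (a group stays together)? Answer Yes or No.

Total = 93 people; ⌈93/14⌉ = 7.
The bound of 7 does not rule out 7, but exhaustive search shows no assignment into 7 cabins of capacity 14 people exists — the minimum is 8.

No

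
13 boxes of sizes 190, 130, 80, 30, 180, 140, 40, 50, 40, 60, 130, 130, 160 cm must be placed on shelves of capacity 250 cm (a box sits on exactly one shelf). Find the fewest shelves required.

Total = 190 + 180 + 160 + 140 + 130 + 130 + 130 + 80 + 60 + 50 + 40 + 40 + 30 = 1360 cm.
Lower bound: ⌈1360/250⌉ = 6 shelves.
Also, 7 boxes each exceed 125 cm, and no two of those can share a shelf, so at least 7 shelves are needed.
A packing using 7 shelves:
  shelf 1: 190 + 60 = 250
  shelf 2: 180 + 50 = 230
  shelf 3: 160 + 80 = 240
  shelf 4: 140 + 40 + 40 + 30 = 250
  shelf 5: 130 = 130
  shelf 6: 130 = 130
  shelf 7: 130 = 130
This matches the lower bound, so 7 is optimal.

7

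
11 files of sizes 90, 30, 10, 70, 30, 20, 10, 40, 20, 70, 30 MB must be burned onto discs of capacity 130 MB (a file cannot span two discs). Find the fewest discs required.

Total = 90 + 70 + 70 + 40 + 30 + 30 + 30 + 20 + 20 + 10 + 10 = 420 MB.
Lower bound: ⌈420/130⌉ = 4 discs.
A packing using 4 discs:
  disc 1: 90 + 40 = 130
  disc 2: 70 + 30 + 30 = 130
  disc 3: 70 + 30 + 20 + 10 = 130
  disc 4: 20 + 10 = 30
This matches the lower bound, so 4 is optimal.

4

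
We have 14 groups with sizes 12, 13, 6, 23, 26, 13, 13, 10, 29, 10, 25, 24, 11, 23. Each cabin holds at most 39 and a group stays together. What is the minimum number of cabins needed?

7

Total = 29 + 26 + 25 + 24 + 23 + 23 + 13 + 13 + 13 + 12 + 11 + 10 + 10 + 6 = 238.
Lower bound: ⌈238/39⌉ = 7 cabins.
A packing using 7 cabins:
  cabin 1: 29 + 10 = 39
  cabin 2: 26 + 13 = 39
  cabin 3: 25 + 13 = 38
  cabin 4: 24 + 13 = 37
  cabin 5: 23 + 12 = 35
  cabin 6: 23 + 11 = 34
  cabin 7: 10 + 6 = 16
This matches the lower bound, so 7 is optimal.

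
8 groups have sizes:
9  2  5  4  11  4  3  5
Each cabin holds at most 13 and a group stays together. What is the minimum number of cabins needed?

4

Total = 11 + 9 + 5 + 5 + 4 + 4 + 3 + 2 = 43.
Lower bound: ⌈43/13⌉ = 4 cabins.
A packing using 4 cabins:
  cabin 1: 11 + 2 = 13
  cabin 2: 9 + 4 = 13
  cabin 3: 5 + 5 + 3 = 13
  cabin 4: 4 = 4
This matches the lower bound, so 4 is optimal.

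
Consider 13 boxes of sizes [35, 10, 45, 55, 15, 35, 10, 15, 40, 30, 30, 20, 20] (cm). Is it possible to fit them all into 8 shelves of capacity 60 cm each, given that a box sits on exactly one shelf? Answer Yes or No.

Yes

A valid assignment using 7 shelves:
  shelf 1: 55 = 55
  shelf 2: 45 + 15 = 60
  shelf 3: 40 + 20 = 60
  shelf 4: 35 + 20 = 55
  shelf 5: 35 + 15 + 10 = 60
  shelf 6: 30 + 30 = 60
  shelf 7: 10 = 10
That uses only 7 ≤ 8, so 8 shelves are enough.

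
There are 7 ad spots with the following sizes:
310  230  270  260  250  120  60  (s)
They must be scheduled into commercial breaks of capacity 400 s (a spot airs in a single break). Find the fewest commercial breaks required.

Total = 310 + 270 + 260 + 250 + 230 + 120 + 60 = 1500 s.
Lower bound: ⌈1500/400⌉ = 4 commercial breaks.
Also, 5 ad spots each exceed 200 s, and no two of those can share a break, so at least 5 commercial breaks are needed.
A packing using 5 commercial breaks:
  break 1: 310 + 60 = 370
  break 2: 270 + 120 = 390
  break 3: 260 = 260
  break 4: 250 = 250
  break 5: 230 = 230
This matches the lower bound, so 5 is optimal.

5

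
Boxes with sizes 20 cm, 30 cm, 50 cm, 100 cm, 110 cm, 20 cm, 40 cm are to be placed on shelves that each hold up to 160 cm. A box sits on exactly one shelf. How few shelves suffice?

3

Total = 110 + 100 + 50 + 40 + 30 + 20 + 20 = 370 cm.
Lower bound: ⌈370/160⌉ = 3 shelves.
A packing using 3 shelves:
  shelf 1: 110 + 50 = 160
  shelf 2: 100 + 40 + 20 = 160
  shelf 3: 30 + 20 = 50
This matches the lower bound, so 3 is optimal.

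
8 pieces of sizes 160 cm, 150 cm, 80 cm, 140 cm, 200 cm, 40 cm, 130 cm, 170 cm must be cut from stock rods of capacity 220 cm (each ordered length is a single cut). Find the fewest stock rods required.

6

Total = 200 + 170 + 160 + 150 + 140 + 130 + 80 + 40 = 1070 cm.
Lower bound: ⌈1070/220⌉ = 5 stock rods.
Also, 6 pieces each exceed 110 cm, and no two of those can share a stock rod, so at least 6 stock rods are needed.
A packing using 6 stock rods:
  stock rod 1: 200 = 200
  stock rod 2: 170 + 40 = 210
  stock rod 3: 160 = 160
  stock rod 4: 150 = 150
  stock rod 5: 140 + 80 = 220
  stock rod 6: 130 = 130
This matches the lower bound, so 6 is optimal.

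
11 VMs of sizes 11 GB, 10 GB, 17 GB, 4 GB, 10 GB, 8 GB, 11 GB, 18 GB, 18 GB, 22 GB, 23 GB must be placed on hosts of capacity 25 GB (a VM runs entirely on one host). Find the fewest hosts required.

7

Total = 23 + 22 + 18 + 18 + 17 + 11 + 11 + 10 + 10 + 8 + 4 = 152 GB.
Lower bound: ⌈152/25⌉ = 7 hosts.
A packing using 7 hosts:
  host 1: 23 = 23
  host 2: 22 = 22
  host 3: 18 + 4 = 22
  host 4: 18 = 18
  host 5: 17 + 8 = 25
  host 6: 11 + 11 = 22
  host 7: 10 + 10 = 20
This matches the lower bound, so 7 is optimal.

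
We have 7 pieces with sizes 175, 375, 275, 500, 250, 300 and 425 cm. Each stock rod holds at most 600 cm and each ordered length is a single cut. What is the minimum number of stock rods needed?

5

Total = 500 + 425 + 375 + 300 + 275 + 250 + 175 = 2300 cm.
Lower bound: ⌈2300/600⌉ = 4 stock rods.
A packing using 5 stock rods:
  stock rod 1: 500 = 500
  stock rod 2: 425 + 175 = 600
  stock rod 3: 375 = 375
  stock rod 4: 300 + 275 = 575
  stock rod 5: 250 = 250
No arrangement into 4 stock rods stays within capacity, so 5 is optimal.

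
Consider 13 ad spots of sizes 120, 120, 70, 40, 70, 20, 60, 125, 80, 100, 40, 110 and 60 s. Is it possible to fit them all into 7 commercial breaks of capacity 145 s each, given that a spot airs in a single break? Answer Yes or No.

Total = 1015 s; ⌈1015/145⌉ = 7.
The bound of 7 does not rule out 7, but exhaustive search shows no assignment into 7 commercial breaks of capacity 145 s exists — the minimum is 8.

No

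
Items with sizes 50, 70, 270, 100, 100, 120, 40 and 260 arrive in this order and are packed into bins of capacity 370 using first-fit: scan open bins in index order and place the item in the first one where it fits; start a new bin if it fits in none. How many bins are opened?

  50 → bin 1 (new)  [load 50/370]
  70 → bin 1  [load 120/370]
  270 → bin 2 (new)  [load 270/370]
  100 → bin 1  [load 220/370]
  100 → bin 1  [load 320/370]
  120 → bin 3 (new)  [load 120/370]
  40 → bin 1  [load 360/370]
  260 → bin 4 (new)  [load 260/370]
4 bins opened.

4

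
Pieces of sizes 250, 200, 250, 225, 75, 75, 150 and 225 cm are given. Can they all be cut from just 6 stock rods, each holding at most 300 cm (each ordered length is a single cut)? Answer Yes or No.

A valid assignment using 6 stock rods:
  stock rod 1: 250 = 250
  stock rod 2: 250 = 250
  stock rod 3: 225 + 75 = 300
  stock rod 4: 225 + 75 = 300
  stock rod 5: 200 = 200
  stock rod 6: 150 = 150
Every load is within 300 cm, so 6 stock rods suffice.

Yes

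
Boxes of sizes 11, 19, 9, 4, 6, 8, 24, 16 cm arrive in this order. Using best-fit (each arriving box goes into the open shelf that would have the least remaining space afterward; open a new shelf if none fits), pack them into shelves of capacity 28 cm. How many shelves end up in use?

4

  11 → shelf 1 (new)  [load 11/28]
  19 → shelf 2 (new)  [load 19/28]
  9 → shelf 2  [load 28/28]
  4 → shelf 1  [load 15/28]
  6 → shelf 1  [load 21/28]
  8 → shelf 3 (new)  [load 8/28]
  24 → shelf 4 (new)  [load 24/28]
  16 → shelf 3  [load 24/28]
4 shelves opened.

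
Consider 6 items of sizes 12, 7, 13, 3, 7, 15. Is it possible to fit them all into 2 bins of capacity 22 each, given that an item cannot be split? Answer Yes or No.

No

Total = 57; ⌈57/22⌉ = 3.
At least 3 bins are required, but only 2 are allowed.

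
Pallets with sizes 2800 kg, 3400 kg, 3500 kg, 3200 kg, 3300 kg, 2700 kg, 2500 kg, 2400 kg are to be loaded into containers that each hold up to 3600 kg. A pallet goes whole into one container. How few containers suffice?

8

Total = 3500 + 3400 + 3300 + 3200 + 2800 + 2700 + 2500 + 2400 = 23800 kg.
Lower bound: ⌈23800/3600⌉ = 7 containers.
Also, 8 pallets each exceed 1800 kg, and no two of those can share a container, so at least 8 containers are needed.
A packing using 8 containers:
  container 1: 3500 = 3500
  container 2: 3400 = 3400
  container 3: 3300 = 3300
  container 4: 3200 = 3200
  container 5: 2800 = 2800
  container 6: 2700 = 2700
  container 7: 2500 = 2500
  container 8: 2400 = 2400
This matches the lower bound, so 8 is optimal.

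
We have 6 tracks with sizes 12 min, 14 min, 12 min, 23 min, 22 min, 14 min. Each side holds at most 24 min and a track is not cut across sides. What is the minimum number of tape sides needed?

5

Total = 23 + 22 + 14 + 14 + 12 + 12 = 97 min.
Lower bound: ⌈97/24⌉ = 5 tape sides.
A packing using 5 tape sides:
  side 1: 23 = 23
  side 2: 22 = 22
  side 3: 14 = 14
  side 4: 14 = 14
  side 5: 12 + 12 = 24
This matches the lower bound, so 5 is optimal.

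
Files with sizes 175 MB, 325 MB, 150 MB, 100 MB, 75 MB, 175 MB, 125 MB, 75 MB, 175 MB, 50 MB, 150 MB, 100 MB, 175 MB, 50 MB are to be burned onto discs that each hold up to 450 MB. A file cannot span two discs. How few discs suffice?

Total = 325 + 175 + 175 + 175 + 175 + 150 + 150 + 125 + 100 + 100 + 75 + 75 + 50 + 50 = 1900 MB.
Lower bound: ⌈1900/450⌉ = 5 discs.
A packing using 5 discs:
  disc 1: 325 + 125 = 450
  disc 2: 175 + 175 + 100 = 450
  disc 3: 175 + 175 + 100 = 450
  disc 4: 150 + 150 + 75 + 75 = 450
  disc 5: 50 + 50 = 100
This matches the lower bound, so 5 is optimal.

5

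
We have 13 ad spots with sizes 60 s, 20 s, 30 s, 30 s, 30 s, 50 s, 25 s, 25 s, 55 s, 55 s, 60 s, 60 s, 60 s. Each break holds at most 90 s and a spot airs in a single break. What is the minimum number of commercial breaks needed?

Total = 60 + 60 + 60 + 60 + 55 + 55 + 50 + 30 + 30 + 30 + 25 + 25 + 20 = 560 s.
Lower bound: ⌈560/90⌉ = 7 commercial breaks.
A packing using 7 commercial breaks:
  break 1: 60 + 30 = 90
  break 2: 60 + 30 = 90
  break 3: 60 + 30 = 90
  break 4: 60 + 25 = 85
  break 5: 55 + 25 = 80
  break 6: 55 + 20 = 75
  break 7: 50 = 50
This matches the lower bound, so 7 is optimal.

7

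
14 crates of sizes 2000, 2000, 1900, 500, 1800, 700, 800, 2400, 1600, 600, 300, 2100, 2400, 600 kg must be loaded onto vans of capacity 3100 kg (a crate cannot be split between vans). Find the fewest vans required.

Total = 2400 + 2400 + 2100 + 2000 + 2000 + 1900 + 1800 + 1600 + 800 + 700 + 600 + 600 + 500 + 300 = 19700 kg.
Lower bound: ⌈19700/3100⌉ = 7 vans.
Also, 8 crates each exceed 1550 kg, and no two of those can share a van, so at least 8 vans are needed.
A packing using 8 vans:
  van 1: 2400 + 700 = 3100
  van 2: 2400 + 600 = 3000
  van 3: 2100 + 800 = 2900
  van 4: 2000 + 600 + 500 = 3100
  van 5: 2000 + 300 = 2300
  van 6: 1900 = 1900
  van 7: 1800 = 1800
  van 8: 1600 = 1600
This matches the lower bound, so 8 is optimal.

8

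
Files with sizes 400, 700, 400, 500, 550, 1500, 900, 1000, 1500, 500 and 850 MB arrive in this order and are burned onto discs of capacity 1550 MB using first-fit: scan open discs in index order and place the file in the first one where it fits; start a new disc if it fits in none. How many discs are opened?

7

  400 → disc 1 (new)  [load 400/1550]
  700 → disc 1  [load 1100/1550]
  400 → disc 1  [load 1500/1550]
  500 → disc 2 (new)  [load 500/1550]
  550 → disc 2  [load 1050/1550]
  1500 → disc 3 (new)  [load 1500/1550]
  900 → disc 4 (new)  [load 900/1550]
  1000 → disc 5 (new)  [load 1000/1550]
  1500 → disc 6 (new)  [load 1500/1550]
  500 → disc 2  [load 1550/1550]
  850 → disc 7 (new)  [load 850/1550]
7 discs opened.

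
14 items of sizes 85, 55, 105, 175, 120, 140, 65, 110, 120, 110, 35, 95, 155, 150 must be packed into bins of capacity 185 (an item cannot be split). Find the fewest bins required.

10

Total = 175 + 155 + 150 + 140 + 120 + 120 + 110 + 110 + 105 + 95 + 85 + 65 + 55 + 35 = 1520.
Lower bound: ⌈1520/185⌉ = 9 bins.
Also, 10 items each exceed 185/2, and no two of those can share a bin, so at least 10 bins are needed.
A packing using 10 bins:
  bin 1: 175 = 175
  bin 2: 155 = 155
  bin 3: 150 + 35 = 185
  bin 4: 140 = 140
  bin 5: 120 + 65 = 185
  bin 6: 120 + 55 = 175
  bin 7: 110 = 110
  bin 8: 110 = 110
  bin 9: 105 = 105
  bin 10: 95 + 85 = 180
This matches the lower bound, so 10 is optimal.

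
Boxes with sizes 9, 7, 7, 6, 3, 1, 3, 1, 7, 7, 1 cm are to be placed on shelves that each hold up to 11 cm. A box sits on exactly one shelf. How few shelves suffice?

Total = 9 + 7 + 7 + 7 + 7 + 6 + 3 + 3 + 1 + 1 + 1 = 52 cm.
Lower bound: ⌈52/11⌉ = 5 shelves.
Also, 6 boxes each exceed 11/2 cm, and no two of those can share a shelf, so at least 6 shelves are needed.
A packing using 6 shelves:
  shelf 1: 9 + 1 + 1 = 11
  shelf 2: 7 + 3 + 1 = 11
  shelf 3: 7 + 3 = 10
  shelf 4: 7 = 7
  shelf 5: 7 = 7
  shelf 6: 6 = 6
This matches the lower bound, so 6 is optimal.

6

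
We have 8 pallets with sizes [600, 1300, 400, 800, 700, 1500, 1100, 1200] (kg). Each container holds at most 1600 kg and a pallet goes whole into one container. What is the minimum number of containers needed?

Total = 1500 + 1300 + 1200 + 1100 + 800 + 700 + 600 + 400 = 7600 kg.
Lower bound: ⌈7600/1600⌉ = 5 containers.
A packing using 6 containers:
  container 1: 1500 = 1500
  container 2: 1300 = 1300
  container 3: 1200 + 400 = 1600
  container 4: 1100 = 1100
  container 5: 800 + 700 = 1500
  container 6: 600 = 600
No arrangement into 5 containers stays within capacity, so 6 is optimal.

6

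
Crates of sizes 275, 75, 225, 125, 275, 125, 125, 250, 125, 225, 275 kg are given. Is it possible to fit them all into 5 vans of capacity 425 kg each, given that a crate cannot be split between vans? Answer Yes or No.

Total = 2100 kg; ⌈2100/425⌉ = 5.
6 crates each exceed half the capacity and cannot share a van, forcing at least 6 vans.
At least 6 vans are required, but only 5 are allowed.

No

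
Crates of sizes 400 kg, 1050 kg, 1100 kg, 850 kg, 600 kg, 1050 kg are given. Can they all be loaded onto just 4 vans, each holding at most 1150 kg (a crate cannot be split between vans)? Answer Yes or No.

No

Total = 5050 kg; ⌈5050/1150⌉ = 5.
At least 5 vans are required, but only 4 are allowed.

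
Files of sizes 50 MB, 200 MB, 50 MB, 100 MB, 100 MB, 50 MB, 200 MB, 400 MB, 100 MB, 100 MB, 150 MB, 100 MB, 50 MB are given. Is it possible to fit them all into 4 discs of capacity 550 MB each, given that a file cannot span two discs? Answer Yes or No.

Yes

A valid assignment using 3 discs:
  disc 1: 400 + 150 = 550
  disc 2: 200 + 200 + 100 + 50 = 550
  disc 3: 100 + 100 + 100 + 100 + 50 + 50 + 50 = 550
That uses only 3 ≤ 4, so 4 discs are enough.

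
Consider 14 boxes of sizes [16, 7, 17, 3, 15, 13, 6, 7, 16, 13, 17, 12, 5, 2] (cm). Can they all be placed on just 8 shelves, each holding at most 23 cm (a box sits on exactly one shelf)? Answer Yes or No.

A valid assignment using 8 shelves:
  shelf 1: 17 + 6 = 23
  shelf 2: 17 + 5 = 22
  shelf 3: 16 + 7 = 23
  shelf 4: 16 + 7 = 23
  shelf 5: 15 + 3 + 2 = 20
  shelf 6: 13 = 13
  shelf 7: 13 = 13
  shelf 8: 12 = 12
Every load is within 23 cm, so 8 shelves suffice.

Yes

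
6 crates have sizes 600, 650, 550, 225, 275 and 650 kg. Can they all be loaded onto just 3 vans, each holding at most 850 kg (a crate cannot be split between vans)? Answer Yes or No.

Total = 2950 kg; ⌈2950/850⌉ = 4.
At least 4 vans are required, but only 3 are allowed.

No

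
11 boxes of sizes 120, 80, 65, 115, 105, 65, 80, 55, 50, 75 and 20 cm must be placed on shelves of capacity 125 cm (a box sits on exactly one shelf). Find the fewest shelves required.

Total = 120 + 115 + 105 + 80 + 80 + 75 + 65 + 65 + 55 + 50 + 20 = 830 cm.
Lower bound: ⌈830/125⌉ = 7 shelves.
Also, 8 boxes each exceed 125/2 cm, and no two of those can share a shelf, so at least 8 shelves are needed.
A packing using 8 shelves:
  shelf 1: 120 = 120
  shelf 2: 115 = 115
  shelf 3: 105 + 20 = 125
  shelf 4: 80 = 80
  shelf 5: 80 = 80
  shelf 6: 75 + 50 = 125
  shelf 7: 65 + 55 = 120
  shelf 8: 65 = 65
This matches the lower bound, so 8 is optimal.

8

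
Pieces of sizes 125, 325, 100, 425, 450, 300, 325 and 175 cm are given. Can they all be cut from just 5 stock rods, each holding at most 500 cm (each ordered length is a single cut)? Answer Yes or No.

Yes

A valid assignment using 5 stock rods:
  stock rod 1: 450 = 450
  stock rod 2: 425 = 425
  stock rod 3: 325 + 175 = 500
  stock rod 4: 325 + 125 = 450
  stock rod 5: 300 + 100 = 400
Every load is within 500 cm, so 5 stock rods suffice.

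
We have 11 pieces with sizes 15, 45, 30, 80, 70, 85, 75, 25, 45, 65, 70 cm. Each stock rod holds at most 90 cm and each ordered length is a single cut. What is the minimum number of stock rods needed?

Total = 85 + 80 + 75 + 70 + 70 + 65 + 45 + 45 + 30 + 25 + 15 = 605 cm.
Lower bound: ⌈605/90⌉ = 7 stock rods.
A packing using 8 stock rods:
  stock rod 1: 85 = 85
  stock rod 2: 80 = 80
  stock rod 3: 75 + 15 = 90
  stock rod 4: 70 = 70
  stock rod 5: 70 = 70
  stock rod 6: 65 + 25 = 90
  stock rod 7: 45 + 45 = 90
  stock rod 8: 30 = 30
No arrangement into 7 stock rods stays within capacity, so 8 is optimal.

8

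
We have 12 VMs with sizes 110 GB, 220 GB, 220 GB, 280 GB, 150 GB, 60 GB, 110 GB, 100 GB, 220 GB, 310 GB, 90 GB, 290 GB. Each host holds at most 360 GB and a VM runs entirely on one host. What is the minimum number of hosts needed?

7

Total = 310 + 290 + 280 + 220 + 220 + 220 + 150 + 110 + 110 + 100 + 90 + 60 = 2160 GB.
Lower bound: ⌈2160/360⌉ = 6 hosts.
A packing using 7 hosts:
  host 1: 310 = 310
  host 2: 290 + 60 = 350
  host 3: 280 = 280
  host 4: 220 + 110 = 330
  host 5: 220 + 110 = 330
  host 6: 220 + 100 = 320
  host 7: 150 + 90 = 240
No arrangement into 6 hosts stays within capacity, so 7 is optimal.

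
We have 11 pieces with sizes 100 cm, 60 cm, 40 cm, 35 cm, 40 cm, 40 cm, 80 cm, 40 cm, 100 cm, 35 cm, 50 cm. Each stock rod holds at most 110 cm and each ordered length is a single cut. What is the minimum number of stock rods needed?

7

Total = 100 + 100 + 80 + 60 + 50 + 40 + 40 + 40 + 40 + 35 + 35 = 620 cm.
Lower bound: ⌈620/110⌉ = 6 stock rods.
A packing using 7 stock rods:
  stock rod 1: 100 = 100
  stock rod 2: 100 = 100
  stock rod 3: 80 = 80
  stock rod 4: 60 + 50 = 110
  stock rod 5: 40 + 40 = 80
  stock rod 6: 40 + 40 = 80
  stock rod 7: 35 + 35 = 70
No arrangement into 6 stock rods stays within capacity, so 7 is optimal.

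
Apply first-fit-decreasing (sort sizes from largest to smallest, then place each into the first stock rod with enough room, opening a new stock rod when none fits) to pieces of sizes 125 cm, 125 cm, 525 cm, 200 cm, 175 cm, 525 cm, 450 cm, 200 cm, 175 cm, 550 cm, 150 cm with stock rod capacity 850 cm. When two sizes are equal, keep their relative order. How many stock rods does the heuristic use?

Sorted descending: 550, 525, 525, 450, 200, 200, 175, 175, 150, 125, 125.
  550 → stock rod 1 (new)  [load 550/850]
  525 → stock rod 2 (new)  [load 525/850]
  525 → stock rod 3 (new)  [load 525/850]
  450 → stock rod 4 (new)  [load 450/850]
  200 → stock rod 1  [load 750/850]
  200 → stock rod 2  [load 725/850]
  175 → stock rod 3  [load 700/850]
  175 → stock rod 4  [load 625/850]
  150 → stock rod 3  [load 850/850]
  125 → stock rod 2  [load 850/850]
  125 → stock rod 4  [load 750/850]
4 stock rods opened.

4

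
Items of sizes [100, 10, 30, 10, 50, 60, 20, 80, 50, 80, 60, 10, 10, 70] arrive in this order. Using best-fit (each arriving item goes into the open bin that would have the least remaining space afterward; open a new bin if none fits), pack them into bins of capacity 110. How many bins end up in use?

7

  100 → bin 1 (new)  [load 100/110]
  10 → bin 1  [load 110/110]
  30 → bin 2 (new)  [load 30/110]
  10 → bin 2  [load 40/110]
  50 → bin 2  [load 90/110]
  60 → bin 3 (new)  [load 60/110]
  20 → bin 2  [load 110/110]
  80 → bin 4 (new)  [load 80/110]
  50 → bin 3  [load 110/110]
  80 → bin 5 (new)  [load 80/110]
  60 → bin 6 (new)  [load 60/110]
  10 → bin 4  [load 90/110]
  10 → bin 4  [load 100/110]
  70 → bin 7 (new)  [load 70/110]
7 bins opened.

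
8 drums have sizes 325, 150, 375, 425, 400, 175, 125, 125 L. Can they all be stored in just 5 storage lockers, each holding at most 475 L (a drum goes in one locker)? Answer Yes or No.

Yes

A valid assignment using 5 storage lockers:
  locker 1: 425 = 425
  locker 2: 400 = 400
  locker 3: 375 = 375
  locker 4: 325 + 150 = 475
  locker 5: 175 + 125 + 125 = 425
Every load is within 475 L, so 5 storage lockers suffice.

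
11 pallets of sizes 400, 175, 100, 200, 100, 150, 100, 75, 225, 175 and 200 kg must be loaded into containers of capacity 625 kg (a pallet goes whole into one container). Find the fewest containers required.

4

Total = 400 + 225 + 200 + 200 + 175 + 175 + 150 + 100 + 100 + 100 + 75 = 1900 kg.
Lower bound: ⌈1900/625⌉ = 4 containers.
A packing using 4 containers:
  container 1: 400 + 225 = 625
  container 2: 200 + 200 + 175 = 575
  container 3: 175 + 150 + 100 + 100 + 100 = 625
  container 4: 75 = 75
This matches the lower bound, so 4 is optimal.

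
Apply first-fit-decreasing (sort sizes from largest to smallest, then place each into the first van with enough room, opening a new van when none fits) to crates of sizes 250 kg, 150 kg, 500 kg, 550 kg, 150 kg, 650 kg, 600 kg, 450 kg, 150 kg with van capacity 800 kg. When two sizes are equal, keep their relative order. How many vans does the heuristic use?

5

Sorted descending: 650, 600, 550, 500, 450, 250, 150, 150, 150.
  650 → van 1 (new)  [load 650/800]
  600 → van 2 (new)  [load 600/800]
  550 → van 3 (new)  [load 550/800]
  500 → van 4 (new)  [load 500/800]
  450 → van 5 (new)  [load 450/800]
  250 → van 3  [load 800/800]
  150 → van 1  [load 800/800]
  150 → van 2  [load 750/800]
  150 → van 4  [load 650/800]
5 vans opened.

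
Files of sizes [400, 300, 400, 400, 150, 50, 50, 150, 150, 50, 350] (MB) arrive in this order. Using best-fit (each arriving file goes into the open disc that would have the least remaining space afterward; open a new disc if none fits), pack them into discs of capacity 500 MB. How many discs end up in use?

6

  400 → disc 1 (new)  [load 400/500]
  300 → disc 2 (new)  [load 300/500]
  400 → disc 3 (new)  [load 400/500]
  400 → disc 4 (new)  [load 400/500]
  150 → disc 2  [load 450/500]
  50 → disc 2  [load 500/500]
  50 → disc 1  [load 450/500]
  150 → disc 5 (new)  [load 150/500]
  150 → disc 5  [load 300/500]
  50 → disc 1  [load 500/500]
  350 → disc 6 (new)  [load 350/500]
6 discs opened.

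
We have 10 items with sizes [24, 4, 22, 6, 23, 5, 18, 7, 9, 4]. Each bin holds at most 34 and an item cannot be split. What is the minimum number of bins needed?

Total = 24 + 23 + 22 + 18 + 9 + 7 + 6 + 5 + 4 + 4 = 122.
Lower bound: ⌈122/34⌉ = 4 bins.
A packing using 4 bins:
  bin 1: 24 + 9 = 33
  bin 2: 23 + 7 + 4 = 34
  bin 3: 22 + 6 + 5 = 33
  bin 4: 18 + 4 = 22
This matches the lower bound, so 4 is optimal.

4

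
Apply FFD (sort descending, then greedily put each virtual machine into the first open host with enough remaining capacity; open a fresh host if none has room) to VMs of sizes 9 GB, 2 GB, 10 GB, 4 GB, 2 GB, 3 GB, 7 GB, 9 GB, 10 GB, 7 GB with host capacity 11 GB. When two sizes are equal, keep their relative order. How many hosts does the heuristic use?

Sorted descending: 10, 10, 9, 9, 7, 7, 4, 3, 2, 2.
  10 → host 1 (new)  [load 10/11]
  10 → host 2 (new)  [load 10/11]
  9 → host 3 (new)  [load 9/11]
  9 → host 4 (new)  [load 9/11]
  7 → host 5 (new)  [load 7/11]
  7 → host 6 (new)  [load 7/11]
  4 → host 5  [load 11/11]
  3 → host 6  [load 10/11]
  2 → host 3  [load 11/11]
  2 → host 4  [load 11/11]
6 hosts opened.

6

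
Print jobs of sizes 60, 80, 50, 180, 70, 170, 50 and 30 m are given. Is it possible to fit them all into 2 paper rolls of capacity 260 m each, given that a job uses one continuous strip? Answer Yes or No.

Total = 690 m; ⌈690/260⌉ = 3.
At least 3 paper rolls are required, but only 2 are allowed.

No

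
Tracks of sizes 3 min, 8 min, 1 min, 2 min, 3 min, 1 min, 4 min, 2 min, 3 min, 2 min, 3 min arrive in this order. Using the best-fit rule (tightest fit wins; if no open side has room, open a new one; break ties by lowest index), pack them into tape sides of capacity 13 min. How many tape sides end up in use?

3

  3 → side 1 (new)  [load 3/13]
  8 → side 1  [load 11/13]
  1 → side 1  [load 12/13]
  2 → side 2 (new)  [load 2/13]
  3 → side 2  [load 5/13]
  1 → side 1  [load 13/13]
  4 → side 2  [load 9/13]
  2 → side 2  [load 11/13]
  3 → side 3 (new)  [load 3/13]
  2 → side 2  [load 13/13]
  3 → side 3  [load 6/13]
3 tape sides opened.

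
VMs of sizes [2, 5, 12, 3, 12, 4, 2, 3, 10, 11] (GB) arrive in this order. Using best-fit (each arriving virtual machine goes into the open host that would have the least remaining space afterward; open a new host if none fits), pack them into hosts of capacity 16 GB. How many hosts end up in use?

5

  2 → host 1 (new)  [load 2/16]
  5 → host 1  [load 7/16]
  12 → host 2 (new)  [load 12/16]
  3 → host 2  [load 15/16]
  12 → host 3 (new)  [load 12/16]
  4 → host 3  [load 16/16]
  2 → host 1  [load 9/16]
  3 → host 1  [load 12/16]
  10 → host 4 (new)  [load 10/16]
  11 → host 5 (new)  [load 11/16]
5 hosts opened.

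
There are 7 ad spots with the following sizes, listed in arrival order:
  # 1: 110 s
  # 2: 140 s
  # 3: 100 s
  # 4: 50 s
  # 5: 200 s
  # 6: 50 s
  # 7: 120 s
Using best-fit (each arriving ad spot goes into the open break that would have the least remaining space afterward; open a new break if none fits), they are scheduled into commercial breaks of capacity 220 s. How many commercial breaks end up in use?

4

  110 → break 1 (new)  [load 110/220]
  140 → break 2 (new)  [load 140/220]
  100 → break 1  [load 210/220]
  50 → break 2  [load 190/220]
  200 → break 3 (new)  [load 200/220]
  50 → break 4 (new)  [load 50/220]
  120 → break 4  [load 170/220]
4 commercial breaks opened.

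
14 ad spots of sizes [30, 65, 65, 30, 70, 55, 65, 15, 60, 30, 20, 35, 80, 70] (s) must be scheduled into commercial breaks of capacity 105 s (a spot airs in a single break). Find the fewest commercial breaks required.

Total = 80 + 70 + 70 + 65 + 65 + 65 + 60 + 55 + 35 + 30 + 30 + 30 + 20 + 15 = 690 s.
Lower bound: ⌈690/105⌉ = 7 commercial breaks.
Also, 8 ad spots each exceed 105/2 s, and no two of those can share a break, so at least 8 commercial breaks are needed.
A packing using 8 commercial breaks:
  break 1: 80 + 20 = 100
  break 2: 70 + 35 = 105
  break 3: 70 + 30 = 100
  break 4: 65 + 30 = 95
  break 5: 65 + 30 = 95
  break 6: 65 + 15 = 80
  break 7: 60 = 60
  break 8: 55 = 55
This matches the lower bound, so 8 is optimal.

8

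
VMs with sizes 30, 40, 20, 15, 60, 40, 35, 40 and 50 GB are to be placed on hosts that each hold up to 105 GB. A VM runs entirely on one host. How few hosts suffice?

4

Total = 60 + 50 + 40 + 40 + 40 + 35 + 30 + 20 + 15 = 330 GB.
Lower bound: ⌈330/105⌉ = 4 hosts.
A packing using 4 hosts:
  host 1: 60 + 40 = 100
  host 2: 50 + 40 + 15 = 105
  host 3: 40 + 35 + 30 = 105
  host 4: 20 = 20
This matches the lower bound, so 4 is optimal.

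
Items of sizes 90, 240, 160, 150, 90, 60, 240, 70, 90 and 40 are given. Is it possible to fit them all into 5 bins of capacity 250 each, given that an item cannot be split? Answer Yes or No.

A valid assignment using 5 bins:
  bin 1: 240 = 240
  bin 2: 240 = 240
  bin 3: 160 + 90 = 250
  bin 4: 150 + 60 + 40 = 250
  bin 5: 90 + 90 + 70 = 250
Every load is within 250, so 5 bins suffice.

Yes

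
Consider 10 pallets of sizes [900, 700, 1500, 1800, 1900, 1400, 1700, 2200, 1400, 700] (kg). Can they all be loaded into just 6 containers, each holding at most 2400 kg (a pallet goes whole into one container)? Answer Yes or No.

No

Total = 14200 kg; ⌈14200/2400⌉ = 6.
7 pallets each exceed half the capacity and cannot share a container, forcing at least 7 containers.
At least 7 containers are required, but only 6 are allowed.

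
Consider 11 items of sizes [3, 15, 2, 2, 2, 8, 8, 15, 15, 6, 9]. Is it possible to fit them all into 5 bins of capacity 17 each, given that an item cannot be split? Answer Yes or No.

Yes

A valid assignment using 5 bins:
  bin 1: 15 + 2 = 17
  bin 2: 15 + 2 = 17
  bin 3: 15 + 2 = 17
  bin 4: 9 + 8 = 17
  bin 5: 8 + 6 + 3 = 17
Every load is within 17, so 5 bins suffice.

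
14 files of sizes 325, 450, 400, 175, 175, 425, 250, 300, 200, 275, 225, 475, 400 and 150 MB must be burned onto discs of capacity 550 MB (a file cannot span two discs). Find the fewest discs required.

9

Total = 475 + 450 + 425 + 400 + 400 + 325 + 300 + 275 + 250 + 225 + 200 + 175 + 175 + 150 = 4225 MB.
Lower bound: ⌈4225/550⌉ = 8 discs.
A packing using 9 discs:
  disc 1: 475 = 475
  disc 2: 450 = 450
  disc 3: 425 = 425
  disc 4: 400 + 150 = 550
  disc 5: 400 = 400
  disc 6: 325 + 225 = 550
  disc 7: 300 + 250 = 550
  disc 8: 275 + 200 = 475
  disc 9: 175 + 175 = 350
No arrangement into 8 discs stays within capacity, so 9 is optimal.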